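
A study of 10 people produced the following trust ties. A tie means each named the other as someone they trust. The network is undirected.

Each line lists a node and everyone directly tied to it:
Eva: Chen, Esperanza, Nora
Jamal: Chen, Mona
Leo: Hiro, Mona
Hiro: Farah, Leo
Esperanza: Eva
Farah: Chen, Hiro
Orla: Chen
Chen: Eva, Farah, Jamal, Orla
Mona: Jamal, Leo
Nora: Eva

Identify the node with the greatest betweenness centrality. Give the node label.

Chen

Unnormalized betweenness of each node: Chen:25, Esperanza:0, Eva:15, Farah:8, Hiro:4, Jamal:8, Leo:2, Mona:4, Nora:0, Orla:0.
Chen has the largest value, 25, making it the main broker — the node through which the most shortest paths run.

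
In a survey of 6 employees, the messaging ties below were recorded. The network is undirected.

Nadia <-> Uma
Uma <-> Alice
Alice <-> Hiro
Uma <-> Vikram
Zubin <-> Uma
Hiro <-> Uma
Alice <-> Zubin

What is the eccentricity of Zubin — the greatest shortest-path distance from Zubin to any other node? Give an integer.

2

Distances from Zubin: Alice:1, Hiro:2, Nadia:2, Uma:1, Vikram:2.
The largest is 2 (to Vikram, Nadia, and Hiro), so the eccentricity of Zubin is 2.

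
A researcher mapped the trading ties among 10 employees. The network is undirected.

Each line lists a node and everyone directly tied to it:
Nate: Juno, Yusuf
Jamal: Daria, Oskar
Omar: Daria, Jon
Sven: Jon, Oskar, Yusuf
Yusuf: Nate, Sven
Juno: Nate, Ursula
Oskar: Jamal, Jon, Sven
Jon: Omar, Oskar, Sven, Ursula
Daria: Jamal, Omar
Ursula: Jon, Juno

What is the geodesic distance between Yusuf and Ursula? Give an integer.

One shortest route is Yusuf – Sven – Jon – Ursula, which uses 3 edges, and at distance 2 from Yusuf we only reach {Jon, Juno, Oskar}, which does not include Ursula. So d(Yusuf,Ursula) = 3.

3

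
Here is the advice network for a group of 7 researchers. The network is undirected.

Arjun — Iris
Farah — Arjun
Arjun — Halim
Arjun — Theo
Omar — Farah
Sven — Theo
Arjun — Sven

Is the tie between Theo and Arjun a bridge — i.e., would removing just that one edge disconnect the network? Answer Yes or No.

No

Even without that edge, Theo still reaches Arjun via Theo – Sven – Arjun, so the network stays connected. Not a bridge.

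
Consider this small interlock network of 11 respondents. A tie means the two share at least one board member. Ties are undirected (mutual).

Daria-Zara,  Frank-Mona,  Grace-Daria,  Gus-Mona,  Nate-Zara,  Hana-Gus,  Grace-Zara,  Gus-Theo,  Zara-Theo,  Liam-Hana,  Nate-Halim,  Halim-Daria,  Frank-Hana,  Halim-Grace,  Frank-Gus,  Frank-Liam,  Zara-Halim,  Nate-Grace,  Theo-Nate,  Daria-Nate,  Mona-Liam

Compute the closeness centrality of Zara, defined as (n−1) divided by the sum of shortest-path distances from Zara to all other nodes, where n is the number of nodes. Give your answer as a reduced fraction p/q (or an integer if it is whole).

1/2

Distances from Zara: Daria:1, Frank:3, Grace:1, Gus:2, Halim:1, Hana:3, Liam:4, Mona:3, Nate:1, Theo:1. Sum = 20.
n = 11, so closeness = 10/20 = 1/2.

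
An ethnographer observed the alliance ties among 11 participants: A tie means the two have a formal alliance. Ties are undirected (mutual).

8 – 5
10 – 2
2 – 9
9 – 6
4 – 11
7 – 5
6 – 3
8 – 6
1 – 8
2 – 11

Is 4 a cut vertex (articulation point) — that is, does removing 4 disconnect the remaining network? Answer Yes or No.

No

Even without 4, every remaining node can still reach every other (the residual graph is connected), so 4 is not a cut vertex.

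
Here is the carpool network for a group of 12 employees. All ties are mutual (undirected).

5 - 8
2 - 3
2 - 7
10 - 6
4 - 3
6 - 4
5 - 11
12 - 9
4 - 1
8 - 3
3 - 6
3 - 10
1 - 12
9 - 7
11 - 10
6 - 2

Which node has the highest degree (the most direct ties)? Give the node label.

Degrees — 1:2, 2:3, 3:5, 4:3, 5:2, 6:4, 7:2, 8:2, 9:2, 10:3, 11:2, 12:2.
The maximum is 5, attained only by 3.

3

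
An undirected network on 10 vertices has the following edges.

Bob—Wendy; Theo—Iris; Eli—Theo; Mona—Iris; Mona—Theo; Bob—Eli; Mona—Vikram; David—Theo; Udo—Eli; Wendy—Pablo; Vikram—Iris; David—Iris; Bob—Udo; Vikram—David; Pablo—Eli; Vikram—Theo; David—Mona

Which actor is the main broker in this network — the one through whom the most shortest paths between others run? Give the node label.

Unnormalized betweenness of each node: Bob:4, David:0, Eli:43/2, Iris:0, Mona:0, Pablo:3, Theo:20, Udo:0, Vikram:0, Wendy:1/2.
Eli has the largest value, 43/2, making it the main broker — the node through which the most shortest paths run.

Eli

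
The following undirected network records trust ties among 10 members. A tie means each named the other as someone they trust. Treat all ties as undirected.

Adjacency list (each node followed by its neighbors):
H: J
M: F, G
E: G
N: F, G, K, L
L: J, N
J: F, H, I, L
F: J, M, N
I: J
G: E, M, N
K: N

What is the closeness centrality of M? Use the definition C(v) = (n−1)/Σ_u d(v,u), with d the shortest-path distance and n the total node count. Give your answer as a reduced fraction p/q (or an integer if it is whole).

Distances from M: E:2, F:1, G:1, H:3, I:3, J:2, K:3, L:3, N:2. Sum = 20.
n = 10, so closeness = 9/20.

9/20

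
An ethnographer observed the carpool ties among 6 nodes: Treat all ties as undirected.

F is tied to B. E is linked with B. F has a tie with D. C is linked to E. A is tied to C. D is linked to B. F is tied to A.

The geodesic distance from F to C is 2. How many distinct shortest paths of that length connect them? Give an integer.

The shortest distance is 2, and the only length-2 path is F–A–C. So there is exactly 1 shortest path.

1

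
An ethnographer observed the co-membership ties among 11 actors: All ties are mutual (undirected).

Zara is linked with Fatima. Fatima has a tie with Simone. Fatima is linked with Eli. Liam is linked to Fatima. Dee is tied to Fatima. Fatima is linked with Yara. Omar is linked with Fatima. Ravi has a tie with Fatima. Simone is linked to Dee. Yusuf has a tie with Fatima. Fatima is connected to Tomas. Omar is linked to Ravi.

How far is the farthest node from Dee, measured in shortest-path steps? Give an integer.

2

Distances from Dee: Eli:2, Fatima:1, Liam:2, Omar:2, Ravi:2, Simone:1, Tomas:2, Yara:2, Yusuf:2, Zara:2.
The largest is 2 (to Yusuf, Liam, Zara, Yara, Eli, Ravi, Omar, and Tomas), so the eccentricity of Dee is 2.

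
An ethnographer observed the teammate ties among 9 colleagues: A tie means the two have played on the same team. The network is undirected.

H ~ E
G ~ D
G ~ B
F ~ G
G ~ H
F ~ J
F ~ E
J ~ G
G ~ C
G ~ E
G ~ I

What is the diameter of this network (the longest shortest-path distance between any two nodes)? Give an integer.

Eccentricity of each node (its greatest distance to any other): B:2, C:2, D:2, E:2, F:2, G:1, H:2, I:2, J:2.
The maximum eccentricity is 2, realized for instance by the pair B–C via B – G – C. So the diameter is 2.

2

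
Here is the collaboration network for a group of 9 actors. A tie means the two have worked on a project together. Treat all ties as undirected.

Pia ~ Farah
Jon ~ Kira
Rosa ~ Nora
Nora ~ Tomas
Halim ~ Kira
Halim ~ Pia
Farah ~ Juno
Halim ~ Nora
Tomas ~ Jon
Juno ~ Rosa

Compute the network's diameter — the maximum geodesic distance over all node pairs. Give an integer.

4

Eccentricity of each node (its greatest distance to any other): Farah:4, Halim:3, Jon:4, Juno:4, Kira:4, Nora:3, Pia:3, Rosa:3, Tomas:4.
The maximum eccentricity is 4, realized for instance by the pair Juno–Kira via Juno – Rosa – Nora – Halim – Kira. So the diameter is 4.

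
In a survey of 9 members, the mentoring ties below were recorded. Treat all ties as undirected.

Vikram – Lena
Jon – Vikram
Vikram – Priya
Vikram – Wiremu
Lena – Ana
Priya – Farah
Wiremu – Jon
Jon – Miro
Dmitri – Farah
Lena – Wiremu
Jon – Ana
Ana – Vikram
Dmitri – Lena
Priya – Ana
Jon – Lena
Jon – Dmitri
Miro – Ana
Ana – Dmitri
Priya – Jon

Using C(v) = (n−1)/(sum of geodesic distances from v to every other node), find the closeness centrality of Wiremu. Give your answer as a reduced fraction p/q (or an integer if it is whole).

Distances from Wiremu: Ana:2, Dmitri:2, Farah:3, Jon:1, Lena:1, Miro:2, Priya:2, Vikram:1. Sum = 14.
n = 9, so closeness = 8/14 = 4/7.

4/7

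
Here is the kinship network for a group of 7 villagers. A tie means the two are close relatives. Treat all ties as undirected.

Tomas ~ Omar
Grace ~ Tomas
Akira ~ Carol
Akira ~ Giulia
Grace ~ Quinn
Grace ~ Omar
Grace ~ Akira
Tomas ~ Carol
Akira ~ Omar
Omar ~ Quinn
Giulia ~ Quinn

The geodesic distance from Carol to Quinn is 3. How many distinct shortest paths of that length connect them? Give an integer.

5

The shortest distance is 3. The length-3 paths are: Carol–Akira–Omar–Quinn; Carol–Tomas–Omar–Quinn; Carol–Akira–Grace–Quinn; Carol–Tomas–Grace–Quinn; Carol–Akira–Giulia–Quinn.
That gives 5 distinct shortest paths.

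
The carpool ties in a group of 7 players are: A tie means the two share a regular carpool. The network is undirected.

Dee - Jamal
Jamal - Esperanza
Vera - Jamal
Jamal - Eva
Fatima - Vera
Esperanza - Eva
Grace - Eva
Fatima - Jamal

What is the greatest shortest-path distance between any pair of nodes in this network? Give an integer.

3

Eccentricity of each node (its greatest distance to any other): Dee:3, Esperanza:2, Eva:2, Fatima:3, Grace:3, Jamal:2, Vera:3.
The maximum eccentricity is 3, realized for instance by the pair Vera–Grace via Vera – Jamal – Eva – Grace. So the diameter is 3.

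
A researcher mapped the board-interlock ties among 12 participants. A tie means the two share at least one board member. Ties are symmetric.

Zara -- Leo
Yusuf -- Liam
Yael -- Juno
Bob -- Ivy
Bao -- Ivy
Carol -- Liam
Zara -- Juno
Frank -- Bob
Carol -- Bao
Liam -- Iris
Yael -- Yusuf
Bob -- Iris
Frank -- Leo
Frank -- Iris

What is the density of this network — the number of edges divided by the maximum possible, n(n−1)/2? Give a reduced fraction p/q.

There are 14 edges and 12 nodes, so the maximum possible is C(12,2) = 66.
Density = 14/66 = 7/33.

7/33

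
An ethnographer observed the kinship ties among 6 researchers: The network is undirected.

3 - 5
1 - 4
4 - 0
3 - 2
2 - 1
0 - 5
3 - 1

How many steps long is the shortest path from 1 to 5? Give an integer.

One shortest route is 1 – 3 – 5, which uses 2 edges, and 1 and 5 are not directly tied, so nothing shorter exists. So d(1,5) = 2.

2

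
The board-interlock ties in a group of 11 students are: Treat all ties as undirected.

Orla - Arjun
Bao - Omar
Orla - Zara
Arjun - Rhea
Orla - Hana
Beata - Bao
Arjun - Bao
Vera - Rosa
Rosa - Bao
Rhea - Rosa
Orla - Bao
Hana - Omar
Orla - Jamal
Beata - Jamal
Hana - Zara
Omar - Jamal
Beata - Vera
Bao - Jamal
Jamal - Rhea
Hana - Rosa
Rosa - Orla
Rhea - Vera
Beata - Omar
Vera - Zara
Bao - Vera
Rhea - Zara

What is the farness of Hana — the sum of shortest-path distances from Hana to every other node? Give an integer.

16

Distances from Hana: Arjun:2, Bao:2, Beata:2, Jamal:2, Omar:1, Orla:1, Rhea:2, Rosa:1, Vera:2, Zara:1.
Sum = 2 + 2 + 2 + 2 + 1 + 1 + 2 + 1 + 2 + 1 = 16.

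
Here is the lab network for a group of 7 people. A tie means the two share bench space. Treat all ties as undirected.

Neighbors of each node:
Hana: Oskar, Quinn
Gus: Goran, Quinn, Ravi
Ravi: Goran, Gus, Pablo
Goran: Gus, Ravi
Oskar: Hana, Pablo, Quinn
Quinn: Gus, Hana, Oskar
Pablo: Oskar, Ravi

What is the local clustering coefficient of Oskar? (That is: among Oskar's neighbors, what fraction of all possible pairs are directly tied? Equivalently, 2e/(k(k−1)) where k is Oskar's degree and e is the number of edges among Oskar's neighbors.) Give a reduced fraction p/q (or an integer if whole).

Oskar's neighbors: Hana, Pablo, and Quinn (k = 3).
Possible neighbor pairs: C(3,2) = 3. Edges among them: Hana–Quinn → e = 1.
Clustering(Oskar) = 1/3.

1/3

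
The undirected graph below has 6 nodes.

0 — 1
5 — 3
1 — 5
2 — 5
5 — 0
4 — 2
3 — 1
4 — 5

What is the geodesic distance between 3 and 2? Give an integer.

One shortest route is 3 – 5 – 2, which uses 2 edges, and 3 and 2 are not directly tied, so nothing shorter exists. So d(3,2) = 2.

2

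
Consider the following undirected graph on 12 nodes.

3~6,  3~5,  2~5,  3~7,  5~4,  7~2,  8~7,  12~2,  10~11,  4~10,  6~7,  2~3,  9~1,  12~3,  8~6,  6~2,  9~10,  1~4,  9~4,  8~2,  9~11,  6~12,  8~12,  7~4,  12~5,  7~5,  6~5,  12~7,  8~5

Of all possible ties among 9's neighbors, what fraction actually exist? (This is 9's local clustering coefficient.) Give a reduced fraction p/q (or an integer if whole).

1/2

9's neighbors: 1, 4, 10, and 11 (k = 4).
Possible neighbor pairs: C(4,2) = 6. Edges among them: 1–4, 4–10, 10–11 → e = 3.
Clustering(9) = 3/6 = 1/2.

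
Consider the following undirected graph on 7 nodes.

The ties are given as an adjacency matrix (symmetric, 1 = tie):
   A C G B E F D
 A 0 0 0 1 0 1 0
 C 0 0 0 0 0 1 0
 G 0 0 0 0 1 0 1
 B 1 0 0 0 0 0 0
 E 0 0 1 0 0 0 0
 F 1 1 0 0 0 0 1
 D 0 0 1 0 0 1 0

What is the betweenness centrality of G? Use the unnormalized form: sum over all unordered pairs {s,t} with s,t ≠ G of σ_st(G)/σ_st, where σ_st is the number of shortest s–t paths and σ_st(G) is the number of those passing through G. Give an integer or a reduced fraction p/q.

5

Pairs whose geodesics pass through G — A–E: 1; C–E: 1; B–E: 1; E–F: 1; E–D: 1.
All other pairs contribute 0.
Summing the contributions gives betweenness(G) = 5.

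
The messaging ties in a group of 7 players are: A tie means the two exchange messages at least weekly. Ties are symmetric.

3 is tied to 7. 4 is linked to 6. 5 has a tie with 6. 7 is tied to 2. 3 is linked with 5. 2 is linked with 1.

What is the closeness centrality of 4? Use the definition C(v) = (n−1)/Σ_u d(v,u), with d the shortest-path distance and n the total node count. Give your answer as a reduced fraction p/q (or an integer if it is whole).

2/7

Distances from 4: 1:6, 2:5, 3:3, 5:2, 6:1, 7:4. Sum = 21.
n = 7, so closeness = 6/21 = 2/7.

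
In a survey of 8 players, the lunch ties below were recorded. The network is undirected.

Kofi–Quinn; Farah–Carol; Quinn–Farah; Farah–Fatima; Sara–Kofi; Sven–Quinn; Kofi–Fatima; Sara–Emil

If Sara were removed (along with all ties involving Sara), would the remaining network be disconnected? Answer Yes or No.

Removing Sara leaves {Carol, Farah, Fatima, Kofi, Quinn, and Sven} with no path to {Emil}, so the network splits into 2 components. Sara is a cut vertex.

Yes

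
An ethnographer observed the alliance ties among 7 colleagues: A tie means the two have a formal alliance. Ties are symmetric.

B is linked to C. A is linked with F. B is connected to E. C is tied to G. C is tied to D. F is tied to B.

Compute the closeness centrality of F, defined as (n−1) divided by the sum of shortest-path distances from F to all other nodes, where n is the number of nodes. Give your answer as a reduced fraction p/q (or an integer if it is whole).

1/2

Distances from F: A:1, B:1, C:2, D:3, E:2, G:3. Sum = 12.
n = 7, so closeness = 6/12 = 1/2.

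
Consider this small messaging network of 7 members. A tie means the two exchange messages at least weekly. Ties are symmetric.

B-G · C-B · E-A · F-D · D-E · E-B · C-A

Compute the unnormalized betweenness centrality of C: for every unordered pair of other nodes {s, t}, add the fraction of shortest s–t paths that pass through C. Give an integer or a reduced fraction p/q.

Pairs whose geodesics pass through C — A–B: 1/2; A–G: 1/2.
All other pairs contribute 0.
Summing the contributions gives betweenness(C) = 1.

1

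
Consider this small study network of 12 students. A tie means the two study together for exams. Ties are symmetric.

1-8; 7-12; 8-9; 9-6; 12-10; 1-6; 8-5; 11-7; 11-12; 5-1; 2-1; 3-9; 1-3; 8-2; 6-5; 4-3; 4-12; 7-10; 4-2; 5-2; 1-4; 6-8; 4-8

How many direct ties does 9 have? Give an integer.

9 is directly tied to 3, 6, and 8. That is 3 neighbors, so the degree of 9 is 3.

3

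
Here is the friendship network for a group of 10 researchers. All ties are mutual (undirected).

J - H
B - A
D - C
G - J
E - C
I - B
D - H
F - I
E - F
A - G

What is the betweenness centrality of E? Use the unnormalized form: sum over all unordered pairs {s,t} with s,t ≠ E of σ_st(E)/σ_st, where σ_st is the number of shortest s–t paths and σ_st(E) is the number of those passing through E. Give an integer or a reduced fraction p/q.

8

Pairs whose geodesics pass through E — F–J: 1/2; F–H: 1; F–D: 1; F–C: 1; I–H: 1/2; I–D: 1; I–C: 1; B–D: 1/2; B–C: 1; A–C: 1/2.
All other pairs contribute 0.
Summing the contributions gives betweenness(E) = 8.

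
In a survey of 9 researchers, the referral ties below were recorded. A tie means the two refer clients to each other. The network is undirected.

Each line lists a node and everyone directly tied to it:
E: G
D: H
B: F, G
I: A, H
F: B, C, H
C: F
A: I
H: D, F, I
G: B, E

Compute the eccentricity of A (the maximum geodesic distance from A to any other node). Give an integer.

6

Distances from A: B:4, C:4, D:3, E:6, F:3, G:5, H:2, I:1.
The largest is 6 (to E), so the eccentricity of A is 6.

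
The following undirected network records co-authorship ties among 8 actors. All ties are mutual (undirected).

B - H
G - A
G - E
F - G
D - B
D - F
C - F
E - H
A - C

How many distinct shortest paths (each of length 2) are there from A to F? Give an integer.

The shortest distance is 2. The length-2 paths are: A–C–F; A–G–F.
That gives 2 distinct shortest paths.

2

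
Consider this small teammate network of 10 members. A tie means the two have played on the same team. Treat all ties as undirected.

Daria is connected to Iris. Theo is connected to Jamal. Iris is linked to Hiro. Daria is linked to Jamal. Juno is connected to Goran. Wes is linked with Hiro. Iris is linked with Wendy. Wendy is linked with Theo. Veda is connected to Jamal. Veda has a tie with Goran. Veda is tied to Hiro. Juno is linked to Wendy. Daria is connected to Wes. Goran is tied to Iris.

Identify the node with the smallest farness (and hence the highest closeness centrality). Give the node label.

Farness (sum of distances to all others) for each node — Daria:16, Goran:17, Hiro:17, Iris:14, Jamal:16, Juno:21, Theo:19, Veda:16, Wendy:17, Wes:21.
The smallest farness is 14, for Iris, so Iris has the highest closeness.

Iris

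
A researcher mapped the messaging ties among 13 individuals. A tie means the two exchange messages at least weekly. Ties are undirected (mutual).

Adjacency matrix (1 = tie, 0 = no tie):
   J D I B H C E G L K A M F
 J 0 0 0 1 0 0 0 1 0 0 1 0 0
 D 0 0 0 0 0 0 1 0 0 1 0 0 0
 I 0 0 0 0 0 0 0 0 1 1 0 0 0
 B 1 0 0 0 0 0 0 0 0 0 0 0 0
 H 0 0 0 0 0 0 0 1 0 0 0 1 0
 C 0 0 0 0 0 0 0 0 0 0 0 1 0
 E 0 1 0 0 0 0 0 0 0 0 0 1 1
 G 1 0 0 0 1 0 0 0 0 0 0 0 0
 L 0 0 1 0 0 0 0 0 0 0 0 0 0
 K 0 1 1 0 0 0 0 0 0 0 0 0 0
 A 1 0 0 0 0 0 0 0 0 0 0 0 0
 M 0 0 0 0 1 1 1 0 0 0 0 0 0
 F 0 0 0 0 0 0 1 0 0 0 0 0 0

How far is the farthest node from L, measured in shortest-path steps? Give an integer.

9

Distances from L: A:9, B:9, C:6, D:3, E:4, F:5, G:7, H:6, I:1, J:8, K:2, M:5.
The largest is 9 (to A and B), so the eccentricity of L is 9.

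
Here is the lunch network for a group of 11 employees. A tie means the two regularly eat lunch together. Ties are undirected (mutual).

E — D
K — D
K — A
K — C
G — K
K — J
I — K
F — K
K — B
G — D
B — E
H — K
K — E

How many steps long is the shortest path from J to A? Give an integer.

One shortest route is J – K – A, which uses 2 edges, and J and A are not directly tied, so nothing shorter exists. So d(J,A) = 2.

2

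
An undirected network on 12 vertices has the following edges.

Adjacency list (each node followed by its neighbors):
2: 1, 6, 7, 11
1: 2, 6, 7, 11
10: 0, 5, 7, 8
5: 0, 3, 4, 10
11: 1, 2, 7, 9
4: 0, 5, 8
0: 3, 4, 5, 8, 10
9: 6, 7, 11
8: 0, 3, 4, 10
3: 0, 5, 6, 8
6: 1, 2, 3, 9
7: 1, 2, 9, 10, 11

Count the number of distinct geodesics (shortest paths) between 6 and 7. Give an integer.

The shortest distance is 2. The length-2 paths are: 6–1–7; 6–9–7; 6–2–7.
That gives 3 distinct shortest paths.

3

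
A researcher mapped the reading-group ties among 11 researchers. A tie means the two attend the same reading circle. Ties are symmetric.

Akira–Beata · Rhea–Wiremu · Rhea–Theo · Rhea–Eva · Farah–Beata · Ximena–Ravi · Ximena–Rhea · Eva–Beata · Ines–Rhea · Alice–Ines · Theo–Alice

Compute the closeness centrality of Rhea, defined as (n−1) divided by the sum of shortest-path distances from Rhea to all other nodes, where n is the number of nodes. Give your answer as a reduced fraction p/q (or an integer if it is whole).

10/17

Distances from Rhea: Akira:3, Alice:2, Beata:2, Eva:1, Farah:3, Ines:1, Ravi:2, Theo:1, Wiremu:1, Ximena:1. Sum = 17.
n = 11, so closeness = 10/17.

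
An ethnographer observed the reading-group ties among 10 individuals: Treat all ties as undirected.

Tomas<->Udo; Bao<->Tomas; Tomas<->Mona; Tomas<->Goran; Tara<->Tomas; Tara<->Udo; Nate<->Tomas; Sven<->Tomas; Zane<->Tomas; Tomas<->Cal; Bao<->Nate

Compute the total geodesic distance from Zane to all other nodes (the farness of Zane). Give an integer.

Distances from Zane: Bao:2, Cal:2, Goran:2, Mona:2, Nate:2, Sven:2, Tara:2, Tomas:1, Udo:2.
Sum = 2 + 2 + 2 + 2 + 2 + 2 + 2 + 1 + 2 = 17.

17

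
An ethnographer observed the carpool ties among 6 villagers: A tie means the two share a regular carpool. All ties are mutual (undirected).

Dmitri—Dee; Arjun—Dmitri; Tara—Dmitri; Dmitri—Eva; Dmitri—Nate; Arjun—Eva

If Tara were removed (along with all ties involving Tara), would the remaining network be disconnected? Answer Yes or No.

No

Even without Tara, every remaining node can still reach every other (the residual graph is connected), so Tara is not a cut vertex.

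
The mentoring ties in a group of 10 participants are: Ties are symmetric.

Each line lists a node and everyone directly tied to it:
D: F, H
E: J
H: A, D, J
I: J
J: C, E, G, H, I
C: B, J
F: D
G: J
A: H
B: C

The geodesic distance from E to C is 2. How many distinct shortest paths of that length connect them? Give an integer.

The shortest distance is 2, and the only length-2 path is E–J–C. So there is exactly 1 shortest path.

1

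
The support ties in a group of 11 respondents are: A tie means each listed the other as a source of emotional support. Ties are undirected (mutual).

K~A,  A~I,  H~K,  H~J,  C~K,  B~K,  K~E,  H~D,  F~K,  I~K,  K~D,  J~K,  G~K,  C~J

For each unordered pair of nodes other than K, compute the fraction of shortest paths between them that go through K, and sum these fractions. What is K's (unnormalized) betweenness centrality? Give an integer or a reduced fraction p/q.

Pairs whose geodesics pass through K — B–A: 1; B–E: 1; B–G: 1; B–H: 1; B–C: 1; B–J: 1; B–D: 1; B–I: 1; B–F: 1; A–E: 1; A–G: 1; A–H: 1; A–C: 1; A–J: 1 … (+27 more pairs).
All other pairs contribute 0.
Summing the contributions gives betweenness(K) = 40.

40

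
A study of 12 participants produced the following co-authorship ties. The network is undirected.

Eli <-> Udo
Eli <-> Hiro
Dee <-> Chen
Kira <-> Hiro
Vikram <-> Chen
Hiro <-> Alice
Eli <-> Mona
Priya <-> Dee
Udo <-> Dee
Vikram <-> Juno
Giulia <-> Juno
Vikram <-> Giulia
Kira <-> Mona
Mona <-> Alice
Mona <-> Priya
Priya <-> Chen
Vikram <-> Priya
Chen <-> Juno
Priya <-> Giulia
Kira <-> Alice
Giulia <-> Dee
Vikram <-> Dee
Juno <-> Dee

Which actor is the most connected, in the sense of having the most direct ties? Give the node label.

Degrees — Alice:3, Chen:4, Dee:6, Eli:3, Giulia:4, Hiro:3, Juno:4, Kira:3, Mona:4, Priya:5, Udo:2, Vikram:5.
The maximum is 6, attained only by Dee.

Dee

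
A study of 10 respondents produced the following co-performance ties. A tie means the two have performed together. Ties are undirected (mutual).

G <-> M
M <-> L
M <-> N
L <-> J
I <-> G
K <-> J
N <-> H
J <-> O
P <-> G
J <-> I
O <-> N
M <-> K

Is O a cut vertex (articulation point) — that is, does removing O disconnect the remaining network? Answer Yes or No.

Even without O, every remaining node can still reach every other (the residual graph is connected), so O is not a cut vertex.

No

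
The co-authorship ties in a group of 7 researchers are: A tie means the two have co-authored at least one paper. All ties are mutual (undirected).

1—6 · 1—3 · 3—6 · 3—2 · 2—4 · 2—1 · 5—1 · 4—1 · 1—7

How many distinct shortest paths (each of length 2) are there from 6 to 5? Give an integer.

The shortest distance is 2, and the only length-2 path is 6–1–5. So there is exactly 1 shortest path.

1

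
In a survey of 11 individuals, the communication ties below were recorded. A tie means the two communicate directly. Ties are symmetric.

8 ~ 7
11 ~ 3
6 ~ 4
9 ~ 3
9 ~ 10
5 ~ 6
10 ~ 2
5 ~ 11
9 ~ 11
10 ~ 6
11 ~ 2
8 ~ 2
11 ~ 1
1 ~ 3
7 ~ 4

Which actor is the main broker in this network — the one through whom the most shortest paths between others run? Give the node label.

Unnormalized betweenness of each node: 1:0, 2:23/2, 3:5/6, 4:10/3, 5:5, 6:28/3, 7:2, 8:17/3, 9:19/6, 10:20/3, 11:33/2.
11 has the largest value, 33/2, making it the main broker — the node through which the most shortest paths run.

11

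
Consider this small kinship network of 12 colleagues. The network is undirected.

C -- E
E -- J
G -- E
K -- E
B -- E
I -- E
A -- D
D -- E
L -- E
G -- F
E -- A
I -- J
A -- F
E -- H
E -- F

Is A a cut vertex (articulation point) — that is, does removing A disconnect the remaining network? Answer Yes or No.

Even without A, every remaining node can still reach every other (the residual graph is connected), so A is not a cut vertex.

No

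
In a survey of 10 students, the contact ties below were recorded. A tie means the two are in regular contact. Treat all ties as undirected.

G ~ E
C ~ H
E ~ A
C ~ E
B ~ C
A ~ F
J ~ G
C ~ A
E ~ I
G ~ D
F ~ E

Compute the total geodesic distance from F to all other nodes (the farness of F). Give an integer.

Distances from F: A:1, B:3, C:2, D:3, E:1, G:2, H:3, I:2, J:3.
Sum = 1 + 3 + 2 + 3 + 1 + 2 + 3 + 2 + 3 = 20.

20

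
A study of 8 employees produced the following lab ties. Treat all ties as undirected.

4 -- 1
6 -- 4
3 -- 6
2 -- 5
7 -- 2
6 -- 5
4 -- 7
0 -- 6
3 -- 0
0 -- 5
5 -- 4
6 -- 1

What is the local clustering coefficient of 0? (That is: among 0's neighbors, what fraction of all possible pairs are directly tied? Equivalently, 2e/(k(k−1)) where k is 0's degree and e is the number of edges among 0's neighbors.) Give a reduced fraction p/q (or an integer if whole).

0's neighbors: 3, 5, and 6 (k = 3).
Possible neighbor pairs: C(3,2) = 3. Edges among them: 3–6, 5–6 → e = 2.
Clustering(0) = 2/3.

2/3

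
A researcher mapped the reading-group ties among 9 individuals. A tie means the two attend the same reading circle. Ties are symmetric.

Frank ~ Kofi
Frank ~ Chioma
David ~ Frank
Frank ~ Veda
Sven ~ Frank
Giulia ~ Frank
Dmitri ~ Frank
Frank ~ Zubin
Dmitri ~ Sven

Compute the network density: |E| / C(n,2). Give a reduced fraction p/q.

1/4

There are 9 edges and 9 nodes, so the maximum possible is C(9,2) = 36.
Density = 9/36 = 1/4.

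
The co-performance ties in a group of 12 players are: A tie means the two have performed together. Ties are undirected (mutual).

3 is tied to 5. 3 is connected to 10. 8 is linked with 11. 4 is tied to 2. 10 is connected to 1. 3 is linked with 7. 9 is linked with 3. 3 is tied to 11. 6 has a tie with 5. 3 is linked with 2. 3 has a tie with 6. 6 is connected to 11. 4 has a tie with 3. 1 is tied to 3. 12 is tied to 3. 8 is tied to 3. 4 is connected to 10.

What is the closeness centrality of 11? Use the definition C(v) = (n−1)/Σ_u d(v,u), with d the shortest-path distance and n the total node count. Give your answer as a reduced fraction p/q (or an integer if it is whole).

11/19

Distances from 11: 1:2, 2:2, 3:1, 4:2, 5:2, 6:1, 7:2, 8:1, 9:2, 10:2, 12:2. Sum = 19.
n = 12, so closeness = 11/19.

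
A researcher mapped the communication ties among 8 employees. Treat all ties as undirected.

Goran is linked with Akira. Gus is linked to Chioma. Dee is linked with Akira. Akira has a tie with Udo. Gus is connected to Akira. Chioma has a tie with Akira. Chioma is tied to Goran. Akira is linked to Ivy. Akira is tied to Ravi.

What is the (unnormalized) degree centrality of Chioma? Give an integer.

Chioma is directly tied to Akira, Goran, and Gus. That is 3 neighbors, so the degree of Chioma is 3.

3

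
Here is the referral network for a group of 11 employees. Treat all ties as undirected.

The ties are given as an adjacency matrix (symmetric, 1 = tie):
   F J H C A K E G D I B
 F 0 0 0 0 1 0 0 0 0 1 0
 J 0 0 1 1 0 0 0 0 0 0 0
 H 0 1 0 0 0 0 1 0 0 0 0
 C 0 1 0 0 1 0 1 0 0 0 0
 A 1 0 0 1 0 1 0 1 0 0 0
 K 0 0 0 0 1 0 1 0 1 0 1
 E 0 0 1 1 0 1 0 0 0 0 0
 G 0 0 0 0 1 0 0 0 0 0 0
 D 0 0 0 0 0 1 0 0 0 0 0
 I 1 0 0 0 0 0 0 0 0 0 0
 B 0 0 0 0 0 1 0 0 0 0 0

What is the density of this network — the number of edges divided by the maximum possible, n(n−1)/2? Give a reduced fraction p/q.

There are 12 edges and 11 nodes, so the maximum possible is C(11,2) = 55.
Density = 12/55.

12/55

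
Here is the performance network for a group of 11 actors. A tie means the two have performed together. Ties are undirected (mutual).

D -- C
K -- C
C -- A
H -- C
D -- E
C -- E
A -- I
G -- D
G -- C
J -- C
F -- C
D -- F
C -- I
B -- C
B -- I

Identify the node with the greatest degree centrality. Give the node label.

C

Degrees — A:2, B:2, C:10, D:4, E:2, F:2, G:2, H:1, I:3, J:1, K:1.
The maximum is 10, attained only by C.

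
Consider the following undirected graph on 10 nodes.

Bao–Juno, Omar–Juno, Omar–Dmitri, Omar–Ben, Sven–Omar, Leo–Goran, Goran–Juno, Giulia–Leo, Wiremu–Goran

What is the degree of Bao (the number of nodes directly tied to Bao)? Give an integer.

Bao is directly tied to Juno. That is 1 neighbor, so the degree of Bao is 1.

1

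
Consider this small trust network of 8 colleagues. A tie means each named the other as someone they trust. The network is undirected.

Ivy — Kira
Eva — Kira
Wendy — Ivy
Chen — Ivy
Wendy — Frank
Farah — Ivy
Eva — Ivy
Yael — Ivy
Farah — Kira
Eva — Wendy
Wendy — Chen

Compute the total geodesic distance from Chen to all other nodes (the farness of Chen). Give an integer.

Distances from Chen: Eva:2, Farah:2, Frank:2, Ivy:1, Kira:2, Wendy:1, Yael:2.
Sum = 2 + 2 + 2 + 1 + 2 + 1 + 2 = 12.

12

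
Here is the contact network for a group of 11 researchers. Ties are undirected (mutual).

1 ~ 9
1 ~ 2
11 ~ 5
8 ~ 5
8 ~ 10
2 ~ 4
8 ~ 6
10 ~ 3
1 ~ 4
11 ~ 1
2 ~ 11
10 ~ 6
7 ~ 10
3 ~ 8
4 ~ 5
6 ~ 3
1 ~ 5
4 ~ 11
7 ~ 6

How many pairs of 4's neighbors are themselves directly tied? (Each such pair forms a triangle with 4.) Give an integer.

5

4's neighbors: 1, 2, 5, and 11.
Neighbor pairs that are themselves tied: 4–1–2; 4–1–5; 4–1–11; 4–2–11; 4–5–11. Each forms one triangle with 4, for 5 in total.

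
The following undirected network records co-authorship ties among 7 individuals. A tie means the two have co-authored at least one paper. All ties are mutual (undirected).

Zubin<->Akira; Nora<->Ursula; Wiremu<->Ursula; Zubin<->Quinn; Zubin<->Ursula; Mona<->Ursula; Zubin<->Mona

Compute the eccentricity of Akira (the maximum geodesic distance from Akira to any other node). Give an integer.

3

Distances from Akira: Mona:2, Nora:3, Quinn:2, Ursula:2, Wiremu:3, Zubin:1.
The largest is 3 (to Nora and Wiremu), so the eccentricity of Akira is 3.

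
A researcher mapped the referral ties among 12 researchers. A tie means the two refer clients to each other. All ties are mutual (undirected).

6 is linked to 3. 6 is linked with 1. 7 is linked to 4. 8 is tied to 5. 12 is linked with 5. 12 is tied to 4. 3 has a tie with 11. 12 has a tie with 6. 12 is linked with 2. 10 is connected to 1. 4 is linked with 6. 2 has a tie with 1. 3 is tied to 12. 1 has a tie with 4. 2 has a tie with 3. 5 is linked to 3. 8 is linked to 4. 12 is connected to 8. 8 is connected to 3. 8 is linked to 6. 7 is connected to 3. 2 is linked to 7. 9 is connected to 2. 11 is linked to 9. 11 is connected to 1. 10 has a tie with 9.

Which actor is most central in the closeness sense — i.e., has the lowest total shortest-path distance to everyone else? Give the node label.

Farness (sum of distances to all others) for each node — 1:18, 2:17, 3:16, 4:18, 5:23, 6:18, 7:20, 8:19, 9:23, 10:26, 11:19, 12:17.
The smallest farness is 16, for 3, so 3 has the highest closeness.

3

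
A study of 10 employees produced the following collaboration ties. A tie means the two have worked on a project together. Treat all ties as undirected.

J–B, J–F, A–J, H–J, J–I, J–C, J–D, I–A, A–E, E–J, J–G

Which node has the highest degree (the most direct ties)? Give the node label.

J

Degrees — A:3, B:1, C:1, D:1, E:2, F:1, G:1, H:1, I:2, J:9.
The maximum is 9, attained only by J.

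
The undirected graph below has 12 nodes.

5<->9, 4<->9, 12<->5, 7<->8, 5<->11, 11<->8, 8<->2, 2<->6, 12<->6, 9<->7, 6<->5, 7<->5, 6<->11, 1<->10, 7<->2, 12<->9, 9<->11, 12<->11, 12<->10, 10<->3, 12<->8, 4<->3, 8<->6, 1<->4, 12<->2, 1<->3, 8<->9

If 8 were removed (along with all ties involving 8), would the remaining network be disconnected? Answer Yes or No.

No

Even without 8, every remaining node can still reach every other (the residual graph is connected), so 8 is not a cut vertex.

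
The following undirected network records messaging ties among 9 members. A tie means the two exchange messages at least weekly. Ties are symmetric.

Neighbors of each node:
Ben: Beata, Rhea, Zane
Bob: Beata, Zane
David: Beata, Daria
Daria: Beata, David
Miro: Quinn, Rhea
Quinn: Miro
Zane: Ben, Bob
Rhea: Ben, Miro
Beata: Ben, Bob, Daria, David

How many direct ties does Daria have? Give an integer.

Daria is directly tied to Beata and David. That is 2 neighbors, so the degree of Daria is 2.

2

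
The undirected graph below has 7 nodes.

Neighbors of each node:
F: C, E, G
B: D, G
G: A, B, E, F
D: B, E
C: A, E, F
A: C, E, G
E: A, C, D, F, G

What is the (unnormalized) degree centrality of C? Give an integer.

C is directly tied to A, E, and F. That is 3 neighbors, so the degree of C is 3.

3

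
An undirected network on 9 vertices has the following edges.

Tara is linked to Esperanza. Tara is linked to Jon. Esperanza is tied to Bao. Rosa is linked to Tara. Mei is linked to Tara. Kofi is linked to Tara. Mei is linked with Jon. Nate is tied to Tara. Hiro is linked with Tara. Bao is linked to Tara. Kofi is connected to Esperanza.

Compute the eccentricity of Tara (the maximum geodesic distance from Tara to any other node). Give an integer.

1

Distances from Tara: Bao:1, Esperanza:1, Hiro:1, Jon:1, Kofi:1, Mei:1, Nate:1, Rosa:1.
The largest is 1 (to Nate, Hiro, Bao, Kofi, Esperanza, Rosa, Jon, and Mei), so the eccentricity of Tara is 1.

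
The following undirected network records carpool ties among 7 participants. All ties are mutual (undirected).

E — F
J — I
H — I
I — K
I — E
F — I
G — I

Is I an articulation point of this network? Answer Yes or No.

Yes

Removing I leaves {E and F} with no path to {G}, so the network splits into 5 components. I is a cut vertex.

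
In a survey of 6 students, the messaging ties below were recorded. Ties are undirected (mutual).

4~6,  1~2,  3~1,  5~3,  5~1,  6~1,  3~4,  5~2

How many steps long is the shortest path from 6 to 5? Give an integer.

2

One shortest route is 6 – 1 – 5, which uses 2 edges, and 6 and 5 are not directly tied, so nothing shorter exists. So d(6,5) = 2.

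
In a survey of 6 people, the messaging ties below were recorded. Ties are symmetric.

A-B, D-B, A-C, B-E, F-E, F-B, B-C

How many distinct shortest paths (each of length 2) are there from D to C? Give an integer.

1

The shortest distance is 2, and the only length-2 path is D–B–C. So there is exactly 1 shortest path.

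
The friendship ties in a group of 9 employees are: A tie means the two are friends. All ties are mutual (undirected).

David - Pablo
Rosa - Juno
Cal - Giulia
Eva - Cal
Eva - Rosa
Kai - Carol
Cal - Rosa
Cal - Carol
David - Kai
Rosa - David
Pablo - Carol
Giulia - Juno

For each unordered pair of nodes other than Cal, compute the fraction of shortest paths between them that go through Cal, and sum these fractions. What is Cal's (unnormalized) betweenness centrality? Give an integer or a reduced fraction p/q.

Pairs whose geodesics pass through Cal — David–Giulia: 1/2; Pablo–Eva: 1/2; Pablo–Giulia: 1; Carol–Rosa: 1; Carol–Eva: 1; Carol–Giulia: 1; Carol–Juno: 2/2; Kai–Eva: 1/2; Kai–Giulia: 1; Rosa–Giulia: 1/2; Eva–Giulia: 1.
All other pairs contribute 0.
Summing the contributions gives betweenness(Cal) = 9.

9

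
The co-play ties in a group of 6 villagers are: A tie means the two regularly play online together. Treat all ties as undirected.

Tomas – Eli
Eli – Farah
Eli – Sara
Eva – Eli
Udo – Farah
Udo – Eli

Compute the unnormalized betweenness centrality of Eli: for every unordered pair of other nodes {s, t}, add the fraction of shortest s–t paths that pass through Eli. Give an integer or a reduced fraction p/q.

Pairs whose geodesics pass through Eli — Farah–Eva: 1; Farah–Tomas: 1; Farah–Sara: 1; Udo–Eva: 1; Udo–Tomas: 1; Udo–Sara: 1; Eva–Tomas: 1; Eva–Sara: 1; Tomas–Sara: 1.
All other pairs contribute 0.
Summing the contributions gives betweenness(Eli) = 9.

9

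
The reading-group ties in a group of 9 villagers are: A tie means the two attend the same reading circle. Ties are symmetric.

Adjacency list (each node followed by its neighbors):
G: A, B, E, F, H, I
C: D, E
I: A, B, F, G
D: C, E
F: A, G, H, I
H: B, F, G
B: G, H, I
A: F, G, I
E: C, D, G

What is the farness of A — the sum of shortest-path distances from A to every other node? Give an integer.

15

Distances from A: B:2, C:3, D:3, E:2, F:1, G:1, H:2, I:1.
Sum = 2 + 3 + 3 + 2 + 1 + 1 + 2 + 1 = 15.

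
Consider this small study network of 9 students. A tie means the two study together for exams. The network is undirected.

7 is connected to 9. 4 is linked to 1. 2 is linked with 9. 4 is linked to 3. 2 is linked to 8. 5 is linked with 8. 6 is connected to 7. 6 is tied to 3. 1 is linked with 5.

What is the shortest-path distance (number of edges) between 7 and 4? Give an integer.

3

One shortest route is 7 – 6 – 3 – 4, which uses 3 edges, and at distance 2 from 7 we only reach {2, 3}, which does not include 4. So d(7,4) = 3.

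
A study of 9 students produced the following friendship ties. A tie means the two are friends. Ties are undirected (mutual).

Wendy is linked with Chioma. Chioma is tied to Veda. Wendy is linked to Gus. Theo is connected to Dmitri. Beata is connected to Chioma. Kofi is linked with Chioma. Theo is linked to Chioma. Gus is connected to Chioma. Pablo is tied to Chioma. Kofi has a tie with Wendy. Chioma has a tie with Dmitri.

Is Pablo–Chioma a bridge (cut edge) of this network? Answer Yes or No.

Without the Pablo–Chioma edge there is no alternate route between Pablo and Chioma, so the network disconnects. It is a bridge.

Yes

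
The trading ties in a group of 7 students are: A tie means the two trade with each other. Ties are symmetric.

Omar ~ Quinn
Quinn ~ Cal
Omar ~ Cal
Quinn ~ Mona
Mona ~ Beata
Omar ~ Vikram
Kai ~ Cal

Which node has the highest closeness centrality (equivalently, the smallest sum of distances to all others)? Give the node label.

Quinn

Farness (sum of distances to all others) for each node — Beata:17, Cal:10, Kai:15, Mona:12, Omar:10, Quinn:9, Vikram:15.
The smallest farness is 9, for Quinn, so Quinn has the highest closeness.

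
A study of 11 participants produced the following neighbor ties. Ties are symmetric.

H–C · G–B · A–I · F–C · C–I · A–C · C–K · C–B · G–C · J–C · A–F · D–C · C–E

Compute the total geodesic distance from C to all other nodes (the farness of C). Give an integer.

Distances from C: A:1, B:1, D:1, E:1, F:1, G:1, H:1, I:1, J:1, K:1.
Sum = 1 + 1 + 1 + 1 + 1 + 1 + 1 + 1 + 1 + 1 = 10.

10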